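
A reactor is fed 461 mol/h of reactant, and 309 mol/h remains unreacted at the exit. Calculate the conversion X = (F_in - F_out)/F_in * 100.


X = (F_in - F_out) / F_in * 100
Moles reacted = 461 - 309 = 152
X = 152 / 461 * 100
= 0.3297 * 100
= 32.97 %

32.97 %


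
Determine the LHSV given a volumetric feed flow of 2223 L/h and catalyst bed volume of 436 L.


LHSV = volumetric feed rate / catalyst volume
= 2223 L/h / 436 L
= 5.099 h^-1

5.099 h^-1


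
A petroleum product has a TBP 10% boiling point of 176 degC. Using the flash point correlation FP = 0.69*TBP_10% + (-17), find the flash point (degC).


FP = 0.69 * 176 + (-17) = 104.44

104.44 degC


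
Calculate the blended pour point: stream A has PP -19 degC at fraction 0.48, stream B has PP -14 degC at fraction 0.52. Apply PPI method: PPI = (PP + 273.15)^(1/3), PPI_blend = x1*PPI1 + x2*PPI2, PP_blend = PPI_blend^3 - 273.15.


PPI_1 = (-19 + 273.15)^(1/3) = 6.334272
PPI_2 = (-14 + 273.15)^(1/3) = 6.375541
PPI_blend = 0.48 * 6.334272 + 0.52 * 6.375541 = 6.355732
PP_blend = 6.355732^3 - 273.15 = 256.7419 - 273.15 = -16.41

-16.41 degC


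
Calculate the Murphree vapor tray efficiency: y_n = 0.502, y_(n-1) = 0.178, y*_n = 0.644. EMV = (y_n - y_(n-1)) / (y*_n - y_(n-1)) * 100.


Murphree vapor efficiency: EMV = (y_n - y_(n-1)) / (y*_n - y_(n-1)) * 100
EMV = (0.502 - 0.178) / (0.644 - 0.178) * 100 = 0.324 / 0.466 * 100 = 69.53

69.53 %


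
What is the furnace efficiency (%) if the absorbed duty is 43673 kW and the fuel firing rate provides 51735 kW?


Furnace efficiency = Q_absorbed / Q_fuel * 100
= 43673 / 51735 * 100 = 84.42

84.42 %


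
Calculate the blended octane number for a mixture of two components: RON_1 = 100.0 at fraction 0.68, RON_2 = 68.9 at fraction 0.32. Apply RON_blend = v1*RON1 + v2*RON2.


Linear blending: RON_blend = sum(vi * RONi)
Contribution 1: 0.68 * 100.0 = 68
Contribution 2: 0.32 * 68.9 = 22.048
RON_blend = 68 + 22.048 = 90.048

90.048


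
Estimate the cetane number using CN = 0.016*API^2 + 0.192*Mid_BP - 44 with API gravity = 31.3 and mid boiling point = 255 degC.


CN = 0.016 * 31.3^2 + 0.192 * 255 - 44
CN = 15.67504 + 48.96 - 44 = 20.63504

20.63504


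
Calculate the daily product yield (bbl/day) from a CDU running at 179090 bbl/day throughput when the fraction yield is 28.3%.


Crude throughput = 179090 bbl/day
Fraction yield = 28.3%
yield = throughput * fraction / 100
yield = 179090 * 28.3 / 100 = 50682.47

50682.47 bbl/day


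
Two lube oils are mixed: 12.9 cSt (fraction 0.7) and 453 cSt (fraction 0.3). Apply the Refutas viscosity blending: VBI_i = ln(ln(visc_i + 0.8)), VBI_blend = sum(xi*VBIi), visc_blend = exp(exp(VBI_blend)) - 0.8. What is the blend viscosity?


Refutas method: VBN_i = 14.534*ln(ln(visc_i + 0.8)) + 10.975, blended linearly by mass fraction; since VBN is linear in VBI_i = ln(ln(visc_i + 0.8)) and the fractions sum to 1, blend VBI directly: visc = exp(exp(VBI_blend)) - 0.8
VBI_1 = ln(ln(12.9 + 0.8)) = 0.96218
VBI_2 = ln(ln(453 + 0.8)) = 1.81118
VBI_blend = 0.7 * 0.96218 + 0.3 * 1.81118 = 1.21688
visc_blend = exp(exp(1.21688)) - 0.8 = 28.47

28.47 cSt


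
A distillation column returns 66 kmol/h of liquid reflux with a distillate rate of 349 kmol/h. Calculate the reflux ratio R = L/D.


Reflux ratio definition: R = L / D (liquid returned / distillate withdrawn)
L = 66 kmol/h, D = 349 kmol/h
R = 66 / 349 = 0.1891

0.1891


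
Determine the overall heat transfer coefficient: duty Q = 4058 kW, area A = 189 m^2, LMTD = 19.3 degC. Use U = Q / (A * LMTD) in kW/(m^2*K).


From Q = U*A*LMTD, U = Q / (A * LMTD)
U = 4058 / (189 * 19.3) = 4058 / 3647.7 = 1.112

1.112 kW/(m^2*K)


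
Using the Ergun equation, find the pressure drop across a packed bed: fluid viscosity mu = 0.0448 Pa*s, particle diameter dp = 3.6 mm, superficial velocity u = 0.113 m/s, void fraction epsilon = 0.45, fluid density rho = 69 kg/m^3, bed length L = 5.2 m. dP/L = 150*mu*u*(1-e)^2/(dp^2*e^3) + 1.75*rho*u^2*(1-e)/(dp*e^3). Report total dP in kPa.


dp = 3.6 mm = 0.0036 m
Viscous term = 150*0.0448*0.113*(1-0.45)^2 / (0.0036^2*0.45^3) = 194505
Inertial term = 1.75*69*0.113^2*(1-0.45) / (0.0036*0.45^3) = 2585.04
dP/L = 194505 + 2585.04 = 197090 Pa/m
dP = 197090 * 5.2 / 1000 = 1025 kPa

1025 kPa


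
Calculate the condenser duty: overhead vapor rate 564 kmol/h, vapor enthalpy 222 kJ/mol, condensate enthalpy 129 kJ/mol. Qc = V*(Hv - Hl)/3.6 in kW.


Qc = 564 * (222 - 129) / 3.6 = 564 * 93 / 3.6 = 14570

14570 kW


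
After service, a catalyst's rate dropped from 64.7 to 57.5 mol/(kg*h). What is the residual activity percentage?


Activity (%) = (rate_used / rate_fresh) * 100
rate_used = 57.5, rate_fresh = 64.7
= (57.5 / 64.7) * 100
= 0.8887 * 100 = 88.87

88.87 %


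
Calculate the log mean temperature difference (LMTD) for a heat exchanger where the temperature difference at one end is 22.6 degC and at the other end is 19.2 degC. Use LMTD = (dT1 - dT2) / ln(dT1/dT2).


LMTD = (dT1 - dT2) / ln(dT1/dT2)
= (22.6 - 19.2) / ln(22.6 / 19.2) = 3.4 / 0.16304 = 20.85

20.85 degC


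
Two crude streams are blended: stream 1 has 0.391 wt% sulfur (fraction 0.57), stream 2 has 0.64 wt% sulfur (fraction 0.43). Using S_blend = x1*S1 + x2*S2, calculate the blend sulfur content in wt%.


Linear sulfur blending: S_blend = x1*S1 + x2*S2
Contribution 1: 0.57 * 0.391 = 0.22287 wt%
Contribution 2: 0.43 * 0.64 = 0.2752 wt%
S_blend = 0.22287 + 0.2752 = 0.49807

0.49807 wt%


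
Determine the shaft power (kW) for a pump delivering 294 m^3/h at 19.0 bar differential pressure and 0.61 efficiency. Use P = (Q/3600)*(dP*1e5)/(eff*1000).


Q = 294 / 3600 = 0.0816667 m^3/s
P = 0.0816667 * (19.0 * 1e5) / 0.61 / 1000 = 254.4

254.4 kW


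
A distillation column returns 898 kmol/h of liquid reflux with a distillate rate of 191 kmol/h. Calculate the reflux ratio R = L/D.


Reflux ratio definition: R = L / D (liquid returned / distillate withdrawn)
L = 898 kmol/h, D = 191 kmol/h
R = 898 / 191 = 4.702

4.702


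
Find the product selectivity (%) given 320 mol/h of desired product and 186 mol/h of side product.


Selectivity = desired / (desired + undesired) * 100
Total products = 320 + 186 = 506 mol/h
S = 320 / 506 * 100
= 0.6324 * 100
= 63.24 %

63.24 %


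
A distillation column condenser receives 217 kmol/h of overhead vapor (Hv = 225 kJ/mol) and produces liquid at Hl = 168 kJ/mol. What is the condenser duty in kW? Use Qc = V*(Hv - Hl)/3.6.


Qc = 217 * (225 - 168) / 3.6 = 217 * 57 / 3.6 = 3436

3436 kW


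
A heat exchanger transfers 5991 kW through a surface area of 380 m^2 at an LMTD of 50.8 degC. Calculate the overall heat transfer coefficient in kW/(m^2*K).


From Q = U*A*LMTD, U = Q / (A * LMTD)
U = 5991 / (380 * 50.8) = 5991 / 19304 = 0.3104

0.3104 kW/(m^2*K)


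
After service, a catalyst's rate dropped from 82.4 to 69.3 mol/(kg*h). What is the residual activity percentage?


Activity (%) = (rate_used / rate_fresh) * 100
rate_used = 69.3, rate_fresh = 82.4
= (69.3 / 82.4) * 100
= 0.8410 * 100 = 84.10

84.10 %


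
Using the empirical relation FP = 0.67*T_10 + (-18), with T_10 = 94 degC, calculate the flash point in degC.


FP = 0.67 * 94 + (-18) = 44.98

44.98 degC


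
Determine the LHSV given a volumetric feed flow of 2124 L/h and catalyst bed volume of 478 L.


LHSV = volumetric feed rate / catalyst volume
= 2124 L/h / 478 L
= 4.444 h^-1

4.444 h^-1


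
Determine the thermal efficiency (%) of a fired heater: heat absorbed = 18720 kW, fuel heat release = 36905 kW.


Furnace efficiency = Q_absorbed / Q_fuel * 100
= 18720 / 36905 * 100 = 50.72

50.72 %


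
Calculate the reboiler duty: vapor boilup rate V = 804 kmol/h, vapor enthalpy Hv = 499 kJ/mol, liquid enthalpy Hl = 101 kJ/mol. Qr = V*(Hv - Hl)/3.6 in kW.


Qr = 804 * (499 - 101) / 3.6 = 804 * 398 / 3.6 = 88890

88890 kW


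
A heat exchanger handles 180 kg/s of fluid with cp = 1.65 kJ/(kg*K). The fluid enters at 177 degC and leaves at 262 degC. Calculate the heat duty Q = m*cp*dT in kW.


Q = m_dot * cp * delta_T
delta_T = 262 - 177 = 85 K
Q = 180 * 1.65 * 85
= 297 * 85
= 25245 kW

25245 kW


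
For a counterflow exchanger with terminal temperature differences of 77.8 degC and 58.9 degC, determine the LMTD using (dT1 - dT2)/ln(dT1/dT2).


LMTD = (dT1 - dT2) / ln(dT1/dT2)
= (77.8 - 58.9) / ln(77.8 / 58.9) = 18.9 / 0.2783 = 67.91

67.91 degC


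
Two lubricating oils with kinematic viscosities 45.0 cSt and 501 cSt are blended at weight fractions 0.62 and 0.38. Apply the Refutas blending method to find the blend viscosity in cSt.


Refutas method: VBN_i = 14.534*ln(ln(visc_i + 0.8)) + 10.975, blended linearly by mass fraction; since VBN is linear in VBI_i = ln(ln(visc_i + 0.8)) and the fractions sum to 1, blend VBI directly: visc = exp(exp(VBI_blend)) - 0.8
VBI_1 = ln(ln(45.0 + 0.8)) = 1.34137
VBI_2 = ln(ln(501 + 0.8)) = 1.82748
VBI_blend = 0.62 * 1.34137 + 0.38 * 1.82748 = 1.52609
visc_blend = exp(exp(1.52609)) - 0.8 = 98.70

98.70 cSt


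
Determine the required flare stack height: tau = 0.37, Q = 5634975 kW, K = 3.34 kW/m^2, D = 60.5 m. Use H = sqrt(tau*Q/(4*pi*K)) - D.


tau*Q/(4*pi*K) = 0.37 * 5634975 / (4 * pi * 3.34) = 49674.9
sqrt(49674.9) = 222.879
H = 222.879 - 60.5 = 162.4

162.4 m


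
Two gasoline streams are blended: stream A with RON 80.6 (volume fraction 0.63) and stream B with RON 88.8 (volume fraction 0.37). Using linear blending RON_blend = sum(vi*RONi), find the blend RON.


Linear blending: RON_blend = sum(vi * RONi)
Contribution 1: 0.63 * 80.6 = 50.778
Contribution 2: 0.37 * 88.8 = 32.856
RON_blend = 50.778 + 32.856 = 83.634

83.634


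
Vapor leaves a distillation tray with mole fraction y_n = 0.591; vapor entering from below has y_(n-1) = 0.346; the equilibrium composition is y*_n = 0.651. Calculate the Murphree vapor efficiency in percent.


Murphree vapor efficiency: EMV = (y_n - y_(n-1)) / (y*_n - y_(n-1)) * 100
EMV = (0.591 - 0.346) / (0.651 - 0.346) * 100 = 0.245 / 0.305 * 100 = 80.33

80.33 %


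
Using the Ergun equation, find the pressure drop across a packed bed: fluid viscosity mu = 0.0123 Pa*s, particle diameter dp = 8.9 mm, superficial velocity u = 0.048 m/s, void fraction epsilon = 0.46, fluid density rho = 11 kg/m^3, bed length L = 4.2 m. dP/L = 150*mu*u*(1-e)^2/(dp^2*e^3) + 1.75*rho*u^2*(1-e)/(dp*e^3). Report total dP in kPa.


dp = 8.9 mm = 0.0089 m
Viscous term = 150*0.0123*0.048*(1-0.46)^2 / (0.0089^2*0.46^3) = 3349.44
Inertial term = 1.75*11*0.048^2*(1-0.46) / (0.0089*0.46^3) = 27.6467
dP/L = 3349.44 + 27.6467 = 3377.09 Pa/m
dP = 3377.09 * 4.2 / 1000 = 14.18 kPa

14.18 kPa


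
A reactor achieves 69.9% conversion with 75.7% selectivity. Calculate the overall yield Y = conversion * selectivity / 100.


Overall yield = conversion (%) * selectivity (%) / 100
Conversion = 69.9%, Selectivity = 75.7%
Y = 69.9 * 75.7 / 100
= 52.9143 %

52.9143 %


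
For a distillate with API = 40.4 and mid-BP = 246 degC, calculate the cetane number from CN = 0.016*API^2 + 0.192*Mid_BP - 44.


CN = 0.016 * 40.4^2 + 0.192 * 246 - 44
CN = 26.11456 + 47.232 - 44 = 29.34656

29.34656


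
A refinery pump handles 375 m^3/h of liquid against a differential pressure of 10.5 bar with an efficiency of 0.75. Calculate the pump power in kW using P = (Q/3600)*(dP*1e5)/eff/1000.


Q = 375 / 3600 = 0.104167 m^3/s
P = 0.104167 * (10.5 * 1e5) / 0.75 / 1000 = 145.8

145.8 kW


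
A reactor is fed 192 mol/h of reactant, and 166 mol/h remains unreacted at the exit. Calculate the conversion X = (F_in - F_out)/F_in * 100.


X = (F_in - F_out) / F_in * 100
Moles reacted = 192 - 166 = 26
X = 26 / 192 * 100
= 0.1354 * 100
= 13.54 %

13.54 %


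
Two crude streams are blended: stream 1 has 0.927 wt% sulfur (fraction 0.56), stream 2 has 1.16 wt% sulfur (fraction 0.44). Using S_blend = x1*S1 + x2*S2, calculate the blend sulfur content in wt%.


Linear sulfur blending: S_blend = x1*S1 + x2*S2
Contribution 1: 0.56 * 0.927 = 0.51912 wt%
Contribution 2: 0.44 * 1.16 = 0.5104 wt%
S_blend = 0.51912 + 0.5104 = 1.02952

1.02952 wt%


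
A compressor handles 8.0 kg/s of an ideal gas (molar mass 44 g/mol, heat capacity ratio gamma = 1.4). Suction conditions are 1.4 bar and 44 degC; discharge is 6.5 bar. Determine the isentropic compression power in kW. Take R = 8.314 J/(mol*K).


Isentropic work: W = m*(gamma/(gamma-1))*(R*T1/MW)*((P2/P1)^((gamma-1)/gamma) - 1)
T1 = 44 + 273.15 = 317.15 K
Pressure ratio = 6.5 / 1.4 = 4.64286
Exponent = (1.4 - 1)/1.4 = 0.285714
(P2/P1)^exp - 1 = 4.64286^0.285714 - 1 = 0.550636
W = 8.0 * 1.4 / 0.4 * 8.314 * 317.15 / 44 * 0.550636 = 923.9

923.9 kW


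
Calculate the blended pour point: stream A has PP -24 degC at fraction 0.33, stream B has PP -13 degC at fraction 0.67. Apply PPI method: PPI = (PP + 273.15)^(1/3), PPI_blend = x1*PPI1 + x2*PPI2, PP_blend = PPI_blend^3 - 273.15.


PPI_1 = (-24 + 273.15)^(1/3) = 6.292458
PPI_2 = (-13 + 273.15)^(1/3) = 6.383731
PPI_blend = 0.33 * 6.292458 + 0.67 * 6.383731 = 6.353611
PP_blend = 6.353611^3 - 273.15 = 256.4849 - 273.15 = -16.67

-16.67 degC


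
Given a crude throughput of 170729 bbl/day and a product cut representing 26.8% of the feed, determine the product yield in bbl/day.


Crude throughput = 170729 bbl/day
Fraction yield = 26.8%
yield = throughput * fraction / 100
yield = 170729 * 26.8 / 100 = 45755.372

45755.372 bbl/day


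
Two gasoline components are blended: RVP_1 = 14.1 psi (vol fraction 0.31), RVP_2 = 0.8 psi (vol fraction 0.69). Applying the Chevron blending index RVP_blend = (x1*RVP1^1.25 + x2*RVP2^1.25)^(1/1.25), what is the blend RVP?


Chevron index: RVP_blend = (sum xi*RVPi^1.25)^(1/1.25)
RVP^1.25 terms: 0.31 * 14.1^1.25 + 0.69 * 0.8^1.25 = 8.99209
RVP_blend = 8.99209^(1/1.25) = 5.795

5.795 psi


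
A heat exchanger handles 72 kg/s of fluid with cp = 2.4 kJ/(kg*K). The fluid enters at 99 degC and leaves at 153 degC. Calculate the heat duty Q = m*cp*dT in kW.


Q = m_dot * cp * delta_T
delta_T = 153 - 99 = 54 K
Q = 72 * 2.4 * 54
= 172.8 * 54
= 9331.2 kW

9331.2 kW


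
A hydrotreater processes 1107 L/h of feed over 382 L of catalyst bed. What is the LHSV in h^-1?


LHSV = volumetric feed rate / catalyst volume
= 1107 L/h / 382 L
= 2.898 h^-1

2.898 h^-1


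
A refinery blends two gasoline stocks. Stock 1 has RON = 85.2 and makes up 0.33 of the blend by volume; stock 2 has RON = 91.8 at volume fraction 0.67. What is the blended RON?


Linear blending: RON_blend = sum(vi * RONi)
Contribution 1: 0.33 * 85.2 = 28.116
Contribution 2: 0.67 * 91.8 = 61.506
RON_blend = 28.116 + 61.506 = 89.622

89.622


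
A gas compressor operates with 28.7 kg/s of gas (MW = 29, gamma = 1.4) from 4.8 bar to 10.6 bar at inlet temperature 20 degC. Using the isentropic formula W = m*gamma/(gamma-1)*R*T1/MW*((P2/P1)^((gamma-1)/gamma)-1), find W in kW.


Isentropic work: W = m*(gamma/(gamma-1))*(R*T1/MW)*((P2/P1)^((gamma-1)/gamma) - 1)
T1 = 20 + 273.15 = 293.15 K
Pressure ratio = 10.6 / 4.8 = 2.20833
Exponent = (1.4 - 1)/1.4 = 0.285714
(P2/P1)^exp - 1 = 2.20833^0.285714 - 1 = 0.254018
W = 28.7 * 1.4 / 0.4 * 8.314 * 293.15 / 29 * 0.254018 = 2144

2144 kW


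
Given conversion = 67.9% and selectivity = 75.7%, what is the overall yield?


Overall yield = conversion (%) * selectivity (%) / 100
Conversion = 67.9%, Selectivity = 75.7%
Y = 67.9 * 75.7 / 100
= 51.4003 %

51.4003 %


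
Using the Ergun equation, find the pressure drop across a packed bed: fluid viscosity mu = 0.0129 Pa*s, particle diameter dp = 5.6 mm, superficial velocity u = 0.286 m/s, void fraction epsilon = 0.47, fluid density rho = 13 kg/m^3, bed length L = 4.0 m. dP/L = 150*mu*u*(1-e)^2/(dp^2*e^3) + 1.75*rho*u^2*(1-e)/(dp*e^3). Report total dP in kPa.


dp = 5.6 mm = 0.0056 m
Viscous term = 150*0.0129*0.286*(1-0.47)^2 / (0.0056^2*0.47^3) = 47745.1
Inertial term = 1.75*13*0.286^2*(1-0.47) / (0.0056*0.47^3) = 1696.32
dP/L = 47745.1 + 1696.32 = 49441.4 Pa/m
dP = 49441.4 * 4.0 / 1000 = 197.8 kPa

197.8 kPa


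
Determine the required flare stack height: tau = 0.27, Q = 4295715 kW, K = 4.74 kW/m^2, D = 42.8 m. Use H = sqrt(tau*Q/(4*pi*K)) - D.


tau*Q/(4*pi*K) = 0.27 * 4295715 / (4 * pi * 4.74) = 19472
sqrt(19472) = 139.542
H = 139.542 - 42.8 = 96.74

96.74 m


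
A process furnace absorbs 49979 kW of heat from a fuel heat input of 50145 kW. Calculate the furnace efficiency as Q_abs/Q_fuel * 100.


Furnace efficiency = Q_absorbed / Q_fuel * 100
= 49979 / 50145 * 100 = 99.67

99.67 %


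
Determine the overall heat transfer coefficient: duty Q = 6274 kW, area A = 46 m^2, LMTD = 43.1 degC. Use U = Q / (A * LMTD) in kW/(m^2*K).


From Q = U*A*LMTD, U = Q / (A * LMTD)
U = 6274 / (46 * 43.1) = 6274 / 1982.6 = 3.165

3.165 kW/(m^2*K)


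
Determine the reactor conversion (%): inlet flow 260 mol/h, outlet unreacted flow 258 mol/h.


X = (F_in - F_out) / F_in * 100
Moles reacted = 260 - 258 = 2
X = 2 / 260 * 100
= 0.007692 * 100
= 0.7692 %

0.7692 %


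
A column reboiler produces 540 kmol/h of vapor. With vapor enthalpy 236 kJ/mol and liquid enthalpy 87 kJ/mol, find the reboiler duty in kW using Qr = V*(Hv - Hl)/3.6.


Qr = 540 * (236 - 87) / 3.6 = 540 * 149 / 3.6 = 22350

22350 kW


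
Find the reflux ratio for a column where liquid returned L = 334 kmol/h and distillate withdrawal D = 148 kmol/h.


Reflux ratio definition: R = L / D (liquid returned / distillate withdrawn)
L = 334 kmol/h, D = 148 kmol/h
R = 334 / 148 = 2.257

2.257


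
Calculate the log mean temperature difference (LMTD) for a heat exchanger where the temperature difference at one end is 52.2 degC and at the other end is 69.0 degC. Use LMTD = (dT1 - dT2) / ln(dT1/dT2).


LMTD = (dT1 - dT2) / ln(dT1/dT2)
= (52.2 - 69.0) / ln(52.2 / 69.0) = -16.8 / -0.279024 = 60.21

60.21 degC


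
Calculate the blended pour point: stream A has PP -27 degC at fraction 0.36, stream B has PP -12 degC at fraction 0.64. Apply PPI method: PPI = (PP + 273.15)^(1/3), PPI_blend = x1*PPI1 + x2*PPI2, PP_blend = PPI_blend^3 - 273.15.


PPI_1 = (-27 + 273.15)^(1/3) = 6.2671
PPI_2 = (-12 + 273.15)^(1/3) = 6.391901
PPI_blend = 0.36 * 6.2671 + 0.64 * 6.391901 = 6.346973
PP_blend = 6.346973^3 - 273.15 = 255.6819 - 273.15 = -17.47

-17.47 degC


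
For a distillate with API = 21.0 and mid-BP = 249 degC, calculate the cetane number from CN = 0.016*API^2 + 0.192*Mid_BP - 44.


CN = 0.016 * 21.0^2 + 0.192 * 249 - 44
CN = 7.056 + 47.808 - 44 = 10.864

10.864


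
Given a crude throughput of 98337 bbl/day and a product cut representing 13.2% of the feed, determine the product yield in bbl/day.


Crude throughput = 98337 bbl/day
Fraction yield = 13.2%
yield = throughput * fraction / 100
yield = 98337 * 13.2 / 100 = 12980.484

12980.484 bbl/day


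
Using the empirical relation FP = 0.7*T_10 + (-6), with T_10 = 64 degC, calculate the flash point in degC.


FP = 0.7 * 64 + (-6) = 38.8

38.8 degC


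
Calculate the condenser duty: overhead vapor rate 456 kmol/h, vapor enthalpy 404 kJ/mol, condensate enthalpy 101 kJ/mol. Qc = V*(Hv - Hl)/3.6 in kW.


Qc = 456 * (404 - 101) / 3.6 = 456 * 303 / 3.6 = 38380

38380 kW


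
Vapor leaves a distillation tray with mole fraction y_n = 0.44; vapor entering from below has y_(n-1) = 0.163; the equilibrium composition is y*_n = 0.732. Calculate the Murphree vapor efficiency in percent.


Murphree vapor efficiency: EMV = (y_n - y_(n-1)) / (y*_n - y_(n-1)) * 100
EMV = (0.44 - 0.163) / (0.732 - 0.163) * 100 = 0.277 / 0.569 * 100 = 48.68

48.68 %


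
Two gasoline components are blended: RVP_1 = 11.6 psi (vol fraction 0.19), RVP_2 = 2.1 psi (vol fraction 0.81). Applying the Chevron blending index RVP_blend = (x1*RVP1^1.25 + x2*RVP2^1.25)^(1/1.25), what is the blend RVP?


Chevron index: RVP_blend = (sum xi*RVPi^1.25)^(1/1.25)
RVP^1.25 terms: 0.19 * 11.6^1.25 + 0.81 * 2.1^1.25 = 6.11515
RVP_blend = 6.11515^(1/1.25) = 4.257

4.257 psi


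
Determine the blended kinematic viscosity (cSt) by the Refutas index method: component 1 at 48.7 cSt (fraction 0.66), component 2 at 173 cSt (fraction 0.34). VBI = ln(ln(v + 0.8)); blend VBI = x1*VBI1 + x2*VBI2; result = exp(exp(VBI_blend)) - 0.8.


Refutas method: VBN_i = 14.534*ln(ln(visc_i + 0.8)) + 10.975, blended linearly by mass fraction; since VBN is linear in VBI_i = ln(ln(visc_i + 0.8)) and the fractions sum to 1, blend VBI directly: visc = exp(exp(VBI_blend)) - 0.8
VBI_1 = ln(ln(48.7 + 0.8)) = 1.36148
VBI_2 = ln(ln(173 + 0.8)) = 1.64053
VBI_blend = 0.66 * 1.36148 + 0.34 * 1.64053 = 1.45636
visc_blend = exp(exp(1.45636)) - 0.8 = 72.19

72.19 cSt


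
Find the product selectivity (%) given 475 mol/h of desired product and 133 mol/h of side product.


Selectivity = desired / (desired + undesired) * 100
Total products = 475 + 133 = 608 mol/h
S = 475 / 608 * 100
= 0.7812 * 100
= 78.12 %

78.12 %


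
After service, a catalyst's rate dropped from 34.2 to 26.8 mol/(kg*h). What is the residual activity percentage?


Activity (%) = (rate_used / rate_fresh) * 100
rate_used = 26.8, rate_fresh = 34.2
= (26.8 / 34.2) * 100
= 0.7836 * 100 = 78.36

78.36 %


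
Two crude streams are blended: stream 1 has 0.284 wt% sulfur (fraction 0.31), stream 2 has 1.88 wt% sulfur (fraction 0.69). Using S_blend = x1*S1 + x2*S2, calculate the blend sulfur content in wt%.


Linear sulfur blending: S_blend = x1*S1 + x2*S2
Contribution 1: 0.31 * 0.284 = 0.08804 wt%
Contribution 2: 0.69 * 1.88 = 1.2972 wt%
S_blend = 0.08804 + 1.2972 = 1.38524

1.38524 wt%


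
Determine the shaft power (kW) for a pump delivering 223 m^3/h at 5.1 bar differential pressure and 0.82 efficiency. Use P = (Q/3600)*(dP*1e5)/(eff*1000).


Q = 223 / 3600 = 0.0619444 m^3/s
P = 0.0619444 * (5.1 * 1e5) / 0.82 / 1000 = 38.53

38.53 kW


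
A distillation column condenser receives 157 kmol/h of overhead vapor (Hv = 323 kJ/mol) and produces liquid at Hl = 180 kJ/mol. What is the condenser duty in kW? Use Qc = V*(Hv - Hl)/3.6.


Qc = 157 * (323 - 180) / 3.6 = 157 * 143 / 3.6 = 6236

6236 kW


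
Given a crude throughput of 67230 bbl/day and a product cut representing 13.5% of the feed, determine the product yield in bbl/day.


Crude throughput = 67230 bbl/day
Fraction yield = 13.5%
yield = throughput * fraction / 100
yield = 67230 * 13.5 / 100 = 9076.05

9076.05 bbl/day


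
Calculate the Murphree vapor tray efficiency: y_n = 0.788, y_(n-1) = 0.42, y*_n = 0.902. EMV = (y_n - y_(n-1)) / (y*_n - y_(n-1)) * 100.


Murphree vapor efficiency: EMV = (y_n - y_(n-1)) / (y*_n - y_(n-1)) * 100
EMV = (0.788 - 0.42) / (0.902 - 0.42) * 100 = 0.368 / 0.482 * 100 = 76.35

76.35 %


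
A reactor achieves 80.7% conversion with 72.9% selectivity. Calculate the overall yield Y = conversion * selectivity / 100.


Overall yield = conversion (%) * selectivity (%) / 100
Conversion = 80.7%, Selectivity = 72.9%
Y = 80.7 * 72.9 / 100
= 58.8303 %

58.8303 %


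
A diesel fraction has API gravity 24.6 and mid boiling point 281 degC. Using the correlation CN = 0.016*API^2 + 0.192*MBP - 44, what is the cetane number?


CN = 0.016 * 24.6^2 + 0.192 * 281 - 44
CN = 9.68256 + 53.952 - 44 = 19.63456

19.63456


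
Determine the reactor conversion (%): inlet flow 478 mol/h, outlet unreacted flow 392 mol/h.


X = (F_in - F_out) / F_in * 100
Moles reacted = 478 - 392 = 86
X = 86 / 478 * 100
= 0.1799 * 100
= 17.99 %

17.99 %


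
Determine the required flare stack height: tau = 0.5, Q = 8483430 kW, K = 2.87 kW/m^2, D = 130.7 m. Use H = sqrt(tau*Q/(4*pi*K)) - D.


tau*Q/(4*pi*K) = 0.5 * 8483430 / (4 * pi * 2.87) = 117611
sqrt(117611) = 342.945
H = 342.945 - 130.7 = 212.2

212.2 m


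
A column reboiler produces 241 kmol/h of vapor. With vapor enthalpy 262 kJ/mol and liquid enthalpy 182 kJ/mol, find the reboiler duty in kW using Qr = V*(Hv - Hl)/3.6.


Qr = 241 * (262 - 182) / 3.6 = 241 * 80 / 3.6 = 5356

5356 kW


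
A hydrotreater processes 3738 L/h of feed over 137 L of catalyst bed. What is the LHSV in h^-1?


LHSV = volumetric feed rate / catalyst volume
= 3738 L/h / 137 L
= 27.28 h^-1

27.28 h^-1


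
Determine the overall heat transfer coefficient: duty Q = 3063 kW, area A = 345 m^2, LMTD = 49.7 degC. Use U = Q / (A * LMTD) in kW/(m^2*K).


From Q = U*A*LMTD, U = Q / (A * LMTD)
U = 3063 / (345 * 49.7) = 3063 / 17146.5 = 0.1786

0.1786 kW/(m^2*K)


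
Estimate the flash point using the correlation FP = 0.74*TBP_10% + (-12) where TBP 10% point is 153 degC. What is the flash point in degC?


FP = 0.74 * 153 + (-12) = 101.22

101.22 degC


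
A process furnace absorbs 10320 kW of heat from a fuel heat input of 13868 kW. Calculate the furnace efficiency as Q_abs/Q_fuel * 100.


Furnace efficiency = Q_absorbed / Q_fuel * 100
= 10320 / 13868 * 100 = 74.42

74.42 %


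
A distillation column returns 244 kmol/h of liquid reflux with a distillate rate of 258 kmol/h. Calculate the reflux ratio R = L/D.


Reflux ratio definition: R = L / D (liquid returned / distillate withdrawn)
L = 244 kmol/h, D = 258 kmol/h
R = 244 / 258 = 0.9457

0.9457


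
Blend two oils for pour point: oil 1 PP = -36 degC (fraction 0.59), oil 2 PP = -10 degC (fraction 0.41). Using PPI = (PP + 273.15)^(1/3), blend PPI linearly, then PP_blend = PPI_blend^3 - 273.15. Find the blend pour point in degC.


PPI_1 = (-36 + 273.15)^(1/3) = 6.189768
PPI_2 = (-10 + 273.15)^(1/3) = 6.408176
PPI_blend = 0.59 * 6.189768 + 0.41 * 6.408176 = 6.279315
PP_blend = 6.279315^3 - 273.15 = 247.5921 - 273.15 = -25.56

-25.56 degC


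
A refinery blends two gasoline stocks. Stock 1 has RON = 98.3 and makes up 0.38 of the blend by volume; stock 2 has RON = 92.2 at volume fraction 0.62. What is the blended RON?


Linear blending: RON_blend = sum(vi * RONi)
Contribution 1: 0.38 * 98.3 = 37.354
Contribution 2: 0.62 * 92.2 = 57.164
RON_blend = 37.354 + 57.164 = 94.518

94.518


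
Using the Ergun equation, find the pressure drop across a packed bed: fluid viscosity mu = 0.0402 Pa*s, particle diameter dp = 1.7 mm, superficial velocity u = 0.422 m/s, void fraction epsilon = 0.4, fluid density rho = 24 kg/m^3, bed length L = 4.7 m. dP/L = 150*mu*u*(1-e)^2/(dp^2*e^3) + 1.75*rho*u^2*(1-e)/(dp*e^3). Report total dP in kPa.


dp = 1.7 mm = 0.0017 m
Viscous term = 150*0.0402*0.422*(1-0.4)^2 / (0.0017^2*0.4^3) = 4952840
Inertial term = 1.75*24*0.422^2*(1-0.4) / (0.0017*0.4^3) = 41247.4
dP/L = 4952840 + 41247.4 = 4994090 Pa/m
dP = 4994090 * 4.7 / 1000 = 23470 kPa

23470 kPa


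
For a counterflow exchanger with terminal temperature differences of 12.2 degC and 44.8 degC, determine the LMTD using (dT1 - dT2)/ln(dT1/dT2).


LMTD = (dT1 - dT2) / ln(dT1/dT2)
= (12.2 - 44.8) / ln(12.2 / 44.8) = -32.6 / -1.30077 = 25.06

25.06 degC


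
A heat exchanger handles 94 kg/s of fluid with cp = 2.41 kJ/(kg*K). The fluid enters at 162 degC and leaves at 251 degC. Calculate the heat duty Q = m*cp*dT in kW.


Q = m_dot * cp * delta_T
delta_T = 251 - 162 = 89 K
Q = 94 * 2.41 * 89
= 226.54 * 89
= 20162.06 kW

20162.06 kW


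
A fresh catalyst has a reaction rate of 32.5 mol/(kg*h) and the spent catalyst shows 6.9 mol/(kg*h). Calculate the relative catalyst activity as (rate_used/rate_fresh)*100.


Activity (%) = (rate_used / rate_fresh) * 100
rate_used = 6.9, rate_fresh = 32.5
= (6.9 / 32.5) * 100
= 0.2123 * 100 = 21.23

21.23 %


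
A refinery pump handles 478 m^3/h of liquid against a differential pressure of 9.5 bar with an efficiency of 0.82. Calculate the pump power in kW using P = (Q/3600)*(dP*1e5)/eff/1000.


Q = 478 / 3600 = 0.132778 m^3/s
P = 0.132778 * (9.5 * 1e5) / 0.82 / 1000 = 153.8

153.8 kW


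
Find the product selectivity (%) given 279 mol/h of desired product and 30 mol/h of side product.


Selectivity = desired / (desired + undesired) * 100
Total products = 279 + 30 = 309 mol/h
S = 279 / 309 * 100
= 0.9029 * 100
= 90.29 %

90.29 %


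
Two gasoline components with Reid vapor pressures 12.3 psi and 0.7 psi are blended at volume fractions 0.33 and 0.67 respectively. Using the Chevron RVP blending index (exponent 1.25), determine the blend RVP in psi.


Chevron index: RVP_blend = (sum xi*RVPi^1.25)^(1/1.25)
RVP^1.25 terms: 0.33 * 12.3^1.25 + 0.67 * 0.7^1.25 = 8.03042
RVP_blend = 8.03042^(1/1.25) = 5.294

5.294 psi


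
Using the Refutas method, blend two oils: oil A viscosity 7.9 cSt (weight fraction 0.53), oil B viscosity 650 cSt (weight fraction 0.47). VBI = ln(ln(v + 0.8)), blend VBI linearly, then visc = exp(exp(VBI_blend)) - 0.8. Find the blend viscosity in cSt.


Refutas method: VBN_i = 14.534*ln(ln(visc_i + 0.8)) + 10.975, blended linearly by mass fraction; since VBN is linear in VBI_i = ln(ln(visc_i + 0.8)) and the fractions sum to 1, blend VBI directly: visc = exp(exp(VBI_blend)) - 0.8
VBI_1 = ln(ln(7.9 + 0.8)) = 0.771645
VBI_2 = ln(ln(650 + 0.8)) = 1.86844
VBI_blend = 0.53 * 0.771645 + 0.47 * 1.86844 = 1.28714
visc_blend = exp(exp(1.28714)) - 0.8 = 36.63

36.63 cSt


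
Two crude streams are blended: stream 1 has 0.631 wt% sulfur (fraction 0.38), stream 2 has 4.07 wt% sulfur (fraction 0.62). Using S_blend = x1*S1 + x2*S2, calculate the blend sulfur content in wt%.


Linear sulfur blending: S_blend = x1*S1 + x2*S2
Contribution 1: 0.38 * 0.631 = 0.23978 wt%
Contribution 2: 0.62 * 4.07 = 2.5234 wt%
S_blend = 0.23978 + 2.5234 = 2.76318

2.76318 wt%


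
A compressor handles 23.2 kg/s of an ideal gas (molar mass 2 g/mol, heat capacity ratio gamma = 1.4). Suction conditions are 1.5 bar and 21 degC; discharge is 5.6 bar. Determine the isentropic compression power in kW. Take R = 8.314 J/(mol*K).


Isentropic work: W = m*(gamma/(gamma-1))*(R*T1/MW)*((P2/P1)^((gamma-1)/gamma) - 1)
T1 = 21 + 273.15 = 294.15 K
Pressure ratio = 5.6 / 1.5 = 3.73333
Exponent = (1.4 - 1)/1.4 = 0.285714
(P2/P1)^exp - 1 = 3.73333^0.285714 - 1 = 0.456988
W = 23.2 * 1.4 / 0.4 * 8.314 * 294.15 / 2 * 0.456988 = 45370

45370 kW


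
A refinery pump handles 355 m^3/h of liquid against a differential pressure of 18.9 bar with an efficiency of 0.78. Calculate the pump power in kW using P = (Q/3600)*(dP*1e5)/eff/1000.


Q = 355 / 3600 = 0.0986111 m^3/s
P = 0.0986111 * (18.9 * 1e5) / 0.78 / 1000 = 238.9

238.9 kW


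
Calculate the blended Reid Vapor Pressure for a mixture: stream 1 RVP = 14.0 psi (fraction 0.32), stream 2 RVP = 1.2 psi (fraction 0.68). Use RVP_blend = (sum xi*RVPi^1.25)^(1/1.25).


Chevron index: RVP_blend = (sum xi*RVPi^1.25)^(1/1.25)
RVP^1.25 terms: 0.32 * 14.0^1.25 + 0.68 * 1.2^1.25 = 9.51988
RVP_blend = 9.51988^(1/1.25) = 6.066

6.066 psi


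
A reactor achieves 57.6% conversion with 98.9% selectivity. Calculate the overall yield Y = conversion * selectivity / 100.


Overall yield = conversion (%) * selectivity (%) / 100
Conversion = 57.6%, Selectivity = 98.9%
Y = 57.6 * 98.9 / 100
= 56.9664 %

56.9664 %


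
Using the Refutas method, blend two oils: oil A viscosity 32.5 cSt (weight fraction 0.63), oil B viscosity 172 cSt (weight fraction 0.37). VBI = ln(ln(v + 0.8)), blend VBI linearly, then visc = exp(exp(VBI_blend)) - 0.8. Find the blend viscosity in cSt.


Refutas method: VBN_i = 14.534*ln(ln(visc_i + 0.8)) + 10.975, blended linearly by mass fraction; since VBN is linear in VBI_i = ln(ln(visc_i + 0.8)) and the fractions sum to 1, blend VBI directly: visc = exp(exp(VBI_blend)) - 0.8
VBI_1 = ln(ln(32.5 + 0.8)) = 1.25435
VBI_2 = ln(ln(172 + 0.8)) = 1.63941
VBI_blend = 0.63 * 1.25435 + 0.37 * 1.63941 = 1.39682
visc_blend = exp(exp(1.39682)) - 0.8 = 56.16

56.16 cSt


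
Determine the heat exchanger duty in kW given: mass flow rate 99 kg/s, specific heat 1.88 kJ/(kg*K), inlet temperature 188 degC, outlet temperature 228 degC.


Q = m_dot * cp * delta_T
delta_T = 228 - 188 = 40 K
Q = 99 * 1.88 * 40
= 186.12 * 40
= 7444.8 kW

7444.8 kW


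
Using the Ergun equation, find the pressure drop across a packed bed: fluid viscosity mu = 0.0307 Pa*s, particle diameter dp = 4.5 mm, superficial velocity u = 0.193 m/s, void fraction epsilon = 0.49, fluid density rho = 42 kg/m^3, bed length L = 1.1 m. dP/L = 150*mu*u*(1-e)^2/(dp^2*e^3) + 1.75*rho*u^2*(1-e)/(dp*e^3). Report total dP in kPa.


dp = 4.5 mm = 0.0045 m
Viscous term = 150*0.0307*0.193*(1-0.49)^2 / (0.0045^2*0.49^3) = 97031.8
Inertial term = 1.75*42*0.193^2*(1-0.49) / (0.0045*0.49^3) = 2637.37
dP/L = 97031.8 + 2637.37 = 99669.2 Pa/m
dP = 99669.2 * 1.1 / 1000 = 109.6 kPa

109.6 kPa


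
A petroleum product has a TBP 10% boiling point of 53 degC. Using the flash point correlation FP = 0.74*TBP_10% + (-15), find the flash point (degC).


FP = 0.74 * 53 + (-15) = 24.22

24.22 degC


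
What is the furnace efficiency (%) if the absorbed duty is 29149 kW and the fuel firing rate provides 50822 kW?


Furnace efficiency = Q_absorbed / Q_fuel * 100
= 29149 / 50822 * 100 = 57.36

57.36 %


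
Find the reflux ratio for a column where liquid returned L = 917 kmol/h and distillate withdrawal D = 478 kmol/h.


Reflux ratio definition: R = L / D (liquid returned / distillate withdrawn)
L = 917 kmol/h, D = 478 kmol/h
R = 917 / 478 = 1.918

1.918


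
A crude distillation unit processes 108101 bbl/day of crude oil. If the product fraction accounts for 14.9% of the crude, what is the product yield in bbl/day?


Crude throughput = 108101 bbl/day
Fraction yield = 14.9%
yield = throughput * fraction / 100
yield = 108101 * 14.9 / 100 = 16107.049

16107.049 bbl/day


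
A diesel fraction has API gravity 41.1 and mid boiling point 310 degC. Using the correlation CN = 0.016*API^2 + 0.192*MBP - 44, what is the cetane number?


CN = 0.016 * 41.1^2 + 0.192 * 310 - 44
CN = 27.02736 + 59.52 - 44 = 42.54736

42.54736


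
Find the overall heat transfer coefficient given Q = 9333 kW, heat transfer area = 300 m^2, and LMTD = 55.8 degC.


From Q = U*A*LMTD, U = Q / (A * LMTD)
U = 9333 / (300 * 55.8) = 9333 / 16740 = 0.5575

0.5575 kW/(m^2*K)


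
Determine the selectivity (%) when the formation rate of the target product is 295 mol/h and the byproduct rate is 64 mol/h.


Selectivity = desired / (desired + undesired) * 100
Total products = 295 + 64 = 359 mol/h
S = 295 / 359 * 100
= 0.8217 * 100
= 82.17 %

82.17 %


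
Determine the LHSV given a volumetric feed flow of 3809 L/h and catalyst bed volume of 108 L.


LHSV = volumetric feed rate / catalyst volume
= 3809 L/h / 108 L
= 35.27 h^-1

35.27 h^-1


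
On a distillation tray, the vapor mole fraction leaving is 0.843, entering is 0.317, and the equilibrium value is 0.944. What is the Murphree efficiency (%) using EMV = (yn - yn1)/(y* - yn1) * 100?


Murphree vapor efficiency: EMV = (y_n - y_(n-1)) / (y*_n - y_(n-1)) * 100
EMV = (0.843 - 0.317) / (0.944 - 0.317) * 100 = 0.526 / 0.627 * 100 = 83.89

83.89 %


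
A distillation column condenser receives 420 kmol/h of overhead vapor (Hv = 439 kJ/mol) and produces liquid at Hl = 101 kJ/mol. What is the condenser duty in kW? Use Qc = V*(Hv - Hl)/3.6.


Qc = 420 * (439 - 101) / 3.6 = 420 * 338 / 3.6 = 39430

39430 kW


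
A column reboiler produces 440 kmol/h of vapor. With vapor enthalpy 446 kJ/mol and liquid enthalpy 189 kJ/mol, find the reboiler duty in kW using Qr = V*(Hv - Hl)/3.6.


Qr = 440 * (446 - 189) / 3.6 = 440 * 257 / 3.6 = 31410

31410 kW


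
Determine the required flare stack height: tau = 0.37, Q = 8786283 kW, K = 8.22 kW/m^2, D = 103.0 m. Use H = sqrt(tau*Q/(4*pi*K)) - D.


tau*Q/(4*pi*K) = 0.37 * 8786283 / (4 * pi * 8.22) = 31472.1
sqrt(31472.1) = 177.404
H = 177.404 - 103.0 = 74.40

74.40 m


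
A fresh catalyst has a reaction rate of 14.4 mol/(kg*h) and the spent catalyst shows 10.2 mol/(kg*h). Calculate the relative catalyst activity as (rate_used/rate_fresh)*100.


Activity (%) = (rate_used / rate_fresh) * 100
rate_used = 10.2, rate_fresh = 14.4
= (10.2 / 14.4) * 100
= 0.7083 * 100 = 70.83

70.83 %


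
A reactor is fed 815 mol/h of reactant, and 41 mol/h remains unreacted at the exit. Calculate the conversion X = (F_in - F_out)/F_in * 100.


X = (F_in - F_out) / F_in * 100
Moles reacted = 815 - 41 = 774
X = 774 / 815 * 100
= 0.9497 * 100
= 94.97 %

94.97 %


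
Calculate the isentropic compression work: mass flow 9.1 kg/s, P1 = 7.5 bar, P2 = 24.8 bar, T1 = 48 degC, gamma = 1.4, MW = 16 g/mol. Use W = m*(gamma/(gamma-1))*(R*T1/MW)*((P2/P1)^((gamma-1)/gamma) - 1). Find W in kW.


Isentropic work: W = m*(gamma/(gamma-1))*(R*T1/MW)*((P2/P1)^((gamma-1)/gamma) - 1)
T1 = 48 + 273.15 = 321.15 K
Pressure ratio = 24.8 / 7.5 = 3.30667
Exponent = (1.4 - 1)/1.4 = 0.285714
(P2/P1)^exp - 1 = 3.30667^0.285714 - 1 = 0.407334
W = 9.1 * 1.4 / 0.4 * 8.314 * 321.15 / 16 * 0.407334 = 2165

2165 kW


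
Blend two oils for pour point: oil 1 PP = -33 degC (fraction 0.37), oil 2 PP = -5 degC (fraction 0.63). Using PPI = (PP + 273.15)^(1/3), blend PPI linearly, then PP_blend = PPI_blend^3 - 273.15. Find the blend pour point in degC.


PPI_1 = (-33 + 273.15)^(1/3) = 6.215759
PPI_2 = (-5 + 273.15)^(1/3) = 6.448508
PPI_blend = 0.37 * 6.215759 + 0.63 * 6.448508 = 6.362391
PP_blend = 6.362391^3 - 273.15 = 257.5497 - 273.15 = -15.6

-15.6 degC


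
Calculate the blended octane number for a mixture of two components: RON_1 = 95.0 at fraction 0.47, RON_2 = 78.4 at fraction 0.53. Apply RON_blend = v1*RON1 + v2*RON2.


Linear blending: RON_blend = sum(vi * RONi)
Contribution 1: 0.47 * 95.0 = 44.65
Contribution 2: 0.53 * 78.4 = 41.552
RON_blend = 44.65 + 41.552 = 86.202

86.202


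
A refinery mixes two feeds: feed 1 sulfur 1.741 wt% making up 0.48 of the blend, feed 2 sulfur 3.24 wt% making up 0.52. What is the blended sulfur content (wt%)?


Linear sulfur blending: S_blend = x1*S1 + x2*S2
Contribution 1: 0.48 * 1.741 = 0.83568 wt%
Contribution 2: 0.52 * 3.24 = 1.6848 wt%
S_blend = 0.83568 + 1.6848 = 2.52048

2.52048 wt%


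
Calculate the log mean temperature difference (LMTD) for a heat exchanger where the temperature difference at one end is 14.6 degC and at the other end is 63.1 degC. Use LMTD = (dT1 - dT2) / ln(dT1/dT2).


LMTD = (dT1 - dT2) / ln(dT1/dT2)
= (14.6 - 63.1) / ln(14.6 / 63.1) = -48.5 / -1.4637 = 33.14

33.14 degC


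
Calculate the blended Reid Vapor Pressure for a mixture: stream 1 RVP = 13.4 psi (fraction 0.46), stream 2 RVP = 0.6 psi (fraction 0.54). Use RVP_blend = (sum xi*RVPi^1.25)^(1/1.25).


Chevron index: RVP_blend = (sum xi*RVPi^1.25)^(1/1.25)
RVP^1.25 terms: 0.46 * 13.4^1.25 + 0.54 * 0.6^1.25 = 12.0786
RVP_blend = 12.0786^(1/1.25) = 7.339

7.339 psi


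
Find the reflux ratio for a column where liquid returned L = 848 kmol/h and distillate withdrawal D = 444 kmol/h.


Reflux ratio definition: R = L / D (liquid returned / distillate withdrawn)
L = 848 kmol/h, D = 444 kmol/h
R = 848 / 444 = 1.910

1.910


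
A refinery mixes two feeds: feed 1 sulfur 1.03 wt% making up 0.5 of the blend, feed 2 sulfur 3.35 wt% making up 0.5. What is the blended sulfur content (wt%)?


Linear sulfur blending: S_blend = x1*S1 + x2*S2
Contribution 1: 0.5 * 1.03 = 0.515 wt%
Contribution 2: 0.5 * 3.35 = 1.675 wt%
S_blend = 0.515 + 1.675 = 2.19

2.19 wt%


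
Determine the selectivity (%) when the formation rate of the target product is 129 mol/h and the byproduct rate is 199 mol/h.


Selectivity = desired / (desired + undesired) * 100
Total products = 129 + 199 = 328 mol/h
S = 129 / 328 * 100
= 0.3933 * 100
= 39.33 %

39.33 %


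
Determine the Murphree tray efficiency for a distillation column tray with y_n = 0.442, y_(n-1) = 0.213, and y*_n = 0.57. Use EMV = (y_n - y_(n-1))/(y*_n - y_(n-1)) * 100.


Murphree vapor efficiency: EMV = (y_n - y_(n-1)) / (y*_n - y_(n-1)) * 100
EMV = (0.442 - 0.213) / (0.57 - 0.213) * 100 = 0.229 / 0.357 * 100 = 64.15

64.15 %


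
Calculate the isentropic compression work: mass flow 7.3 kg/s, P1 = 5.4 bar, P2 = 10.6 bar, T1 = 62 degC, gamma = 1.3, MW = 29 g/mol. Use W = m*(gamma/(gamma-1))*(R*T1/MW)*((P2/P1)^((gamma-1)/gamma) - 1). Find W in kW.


Isentropic work: W = m*(gamma/(gamma-1))*(R*T1/MW)*((P2/P1)^((gamma-1)/gamma) - 1)
T1 = 62 + 273.15 = 335.15 K
Pressure ratio = 10.6 / 5.4 = 1.96296
Exponent = (1.3 - 1)/1.3 = 0.230769
(P2/P1)^exp - 1 = 1.96296^0.230769 - 1 = 0.168409
W = 7.3 * 1.3 / 0.3 * 8.314 * 335.15 / 29 * 0.168409 = 511.9

511.9 kW
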